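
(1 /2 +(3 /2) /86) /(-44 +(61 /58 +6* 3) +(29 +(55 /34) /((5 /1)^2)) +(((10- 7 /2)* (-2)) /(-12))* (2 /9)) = 5923395 /49878538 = 0.12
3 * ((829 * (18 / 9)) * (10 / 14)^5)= 15543750 / 16807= 924.84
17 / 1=17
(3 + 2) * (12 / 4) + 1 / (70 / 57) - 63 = -3303 / 70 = -47.19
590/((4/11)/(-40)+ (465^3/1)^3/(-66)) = -16225/423511623525787185058594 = -0.00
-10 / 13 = -0.77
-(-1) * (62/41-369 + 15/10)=-30011/82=-365.99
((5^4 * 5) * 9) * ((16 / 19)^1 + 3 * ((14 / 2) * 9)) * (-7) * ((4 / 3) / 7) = -135262500 / 19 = -7119078.95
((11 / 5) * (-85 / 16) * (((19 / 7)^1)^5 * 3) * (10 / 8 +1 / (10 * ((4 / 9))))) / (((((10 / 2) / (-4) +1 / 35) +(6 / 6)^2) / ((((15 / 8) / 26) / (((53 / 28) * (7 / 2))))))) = 1229346012015 / 3282109376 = 374.56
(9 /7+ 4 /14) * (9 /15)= 33 /35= 0.94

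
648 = 648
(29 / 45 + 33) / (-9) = -1514 / 405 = -3.74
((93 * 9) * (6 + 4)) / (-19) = -440.53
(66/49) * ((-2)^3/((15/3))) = -528/245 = -2.16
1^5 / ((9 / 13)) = 13 / 9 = 1.44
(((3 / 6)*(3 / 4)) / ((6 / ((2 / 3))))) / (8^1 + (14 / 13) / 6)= 13 / 2552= 0.01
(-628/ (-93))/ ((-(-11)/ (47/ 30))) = 14758/ 15345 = 0.96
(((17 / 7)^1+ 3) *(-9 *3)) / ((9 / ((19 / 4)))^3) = -130321 / 6048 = -21.55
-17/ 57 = -0.30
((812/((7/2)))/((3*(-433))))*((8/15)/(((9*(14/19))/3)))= -17632/409185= -0.04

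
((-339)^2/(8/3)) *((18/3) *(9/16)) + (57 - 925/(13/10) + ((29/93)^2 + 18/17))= 17712800680349/122331456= 144793.51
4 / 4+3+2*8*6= 100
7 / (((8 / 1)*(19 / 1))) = 7 / 152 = 0.05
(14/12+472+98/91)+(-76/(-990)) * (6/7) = 4747837/10010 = 474.31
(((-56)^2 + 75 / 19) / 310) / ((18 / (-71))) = -4235789 / 106020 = -39.95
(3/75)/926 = 1/23150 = 0.00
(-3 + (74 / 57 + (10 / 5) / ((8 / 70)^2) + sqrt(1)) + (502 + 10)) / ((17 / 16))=605954 / 969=625.34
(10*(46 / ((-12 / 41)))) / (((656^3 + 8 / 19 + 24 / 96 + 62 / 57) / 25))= -8958500 / 64364495249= -0.00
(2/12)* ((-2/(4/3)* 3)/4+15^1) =37/16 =2.31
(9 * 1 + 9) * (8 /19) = 144 /19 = 7.58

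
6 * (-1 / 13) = -6 / 13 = -0.46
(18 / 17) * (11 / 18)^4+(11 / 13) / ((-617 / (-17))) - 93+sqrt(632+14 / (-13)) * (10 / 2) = 32.76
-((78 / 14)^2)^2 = -963.53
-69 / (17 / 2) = -138 / 17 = -8.12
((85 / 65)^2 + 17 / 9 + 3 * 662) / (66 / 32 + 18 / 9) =9683776 / 19773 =489.75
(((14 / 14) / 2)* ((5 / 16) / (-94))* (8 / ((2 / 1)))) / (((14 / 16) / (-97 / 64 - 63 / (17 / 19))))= 0.55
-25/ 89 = -0.28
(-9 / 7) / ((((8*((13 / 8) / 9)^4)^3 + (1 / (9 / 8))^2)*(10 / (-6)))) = 1023490369077469249536 / 1048294563367835765555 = 0.98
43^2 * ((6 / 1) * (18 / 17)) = 199692 / 17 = 11746.59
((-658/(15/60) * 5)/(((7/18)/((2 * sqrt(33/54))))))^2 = 2799244800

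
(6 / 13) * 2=0.92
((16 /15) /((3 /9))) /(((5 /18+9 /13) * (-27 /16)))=-6656 /3405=-1.95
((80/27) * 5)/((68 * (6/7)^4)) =0.40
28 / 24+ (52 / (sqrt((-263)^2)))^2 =1.21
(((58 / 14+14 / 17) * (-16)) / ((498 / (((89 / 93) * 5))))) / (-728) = 87665 / 83589051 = 0.00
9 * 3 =27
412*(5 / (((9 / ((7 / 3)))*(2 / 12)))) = 28840 / 9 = 3204.44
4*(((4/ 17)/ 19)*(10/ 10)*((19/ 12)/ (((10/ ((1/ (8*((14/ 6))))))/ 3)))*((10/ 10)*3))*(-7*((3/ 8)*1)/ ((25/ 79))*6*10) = -6399/ 3400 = -1.88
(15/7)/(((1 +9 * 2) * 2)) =0.06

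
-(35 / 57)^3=-42875 / 185193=-0.23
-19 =-19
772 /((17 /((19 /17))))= 14668 /289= 50.75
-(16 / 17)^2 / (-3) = 0.30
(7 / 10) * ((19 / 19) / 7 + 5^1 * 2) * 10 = 71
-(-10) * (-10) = -100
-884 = -884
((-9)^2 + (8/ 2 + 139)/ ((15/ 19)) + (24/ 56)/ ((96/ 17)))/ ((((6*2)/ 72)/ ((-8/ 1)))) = -881023/ 70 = -12586.04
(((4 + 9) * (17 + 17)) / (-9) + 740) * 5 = 31090 / 9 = 3454.44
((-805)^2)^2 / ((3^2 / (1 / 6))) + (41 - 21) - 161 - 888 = 7776598982.57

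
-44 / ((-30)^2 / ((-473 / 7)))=5203 / 1575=3.30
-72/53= -1.36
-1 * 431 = -431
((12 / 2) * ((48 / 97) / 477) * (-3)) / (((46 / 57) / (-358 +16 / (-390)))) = 8.28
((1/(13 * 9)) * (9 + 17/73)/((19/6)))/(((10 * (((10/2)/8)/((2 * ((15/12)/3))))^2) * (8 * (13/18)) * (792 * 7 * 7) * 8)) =0.00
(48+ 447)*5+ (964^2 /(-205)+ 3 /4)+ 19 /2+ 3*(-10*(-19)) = -1211879 /820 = -1477.90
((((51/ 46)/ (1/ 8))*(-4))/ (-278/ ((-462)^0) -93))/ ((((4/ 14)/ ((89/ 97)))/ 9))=326808/ 118243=2.76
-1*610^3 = -226981000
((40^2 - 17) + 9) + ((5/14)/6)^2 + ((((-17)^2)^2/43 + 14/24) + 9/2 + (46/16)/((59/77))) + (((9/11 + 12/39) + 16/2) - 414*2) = 6973843420657/2559853296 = 2724.31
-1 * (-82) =82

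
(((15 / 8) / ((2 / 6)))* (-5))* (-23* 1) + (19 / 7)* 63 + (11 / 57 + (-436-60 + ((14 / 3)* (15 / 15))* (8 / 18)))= 1330279 / 4104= 324.14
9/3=3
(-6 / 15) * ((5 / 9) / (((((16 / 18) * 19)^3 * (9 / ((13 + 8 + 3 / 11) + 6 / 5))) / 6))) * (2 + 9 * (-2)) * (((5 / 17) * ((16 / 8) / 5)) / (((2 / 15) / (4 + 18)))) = 25029 / 116603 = 0.21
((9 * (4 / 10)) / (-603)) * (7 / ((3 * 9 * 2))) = -7 / 9045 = -0.00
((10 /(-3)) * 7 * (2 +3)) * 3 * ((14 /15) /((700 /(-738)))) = 1722 /5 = 344.40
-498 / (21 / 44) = -7304 / 7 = -1043.43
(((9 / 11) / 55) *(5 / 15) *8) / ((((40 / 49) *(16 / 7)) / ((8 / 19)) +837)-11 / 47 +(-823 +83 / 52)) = 20119008 / 10038653075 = 0.00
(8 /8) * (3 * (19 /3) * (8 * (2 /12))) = 76 /3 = 25.33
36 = 36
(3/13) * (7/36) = 7/156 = 0.04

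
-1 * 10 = -10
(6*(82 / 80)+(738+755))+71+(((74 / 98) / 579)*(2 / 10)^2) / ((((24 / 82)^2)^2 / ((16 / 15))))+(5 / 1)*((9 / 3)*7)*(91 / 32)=51533830427489 / 27576612000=1868.75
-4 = -4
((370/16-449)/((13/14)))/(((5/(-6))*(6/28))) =166943/65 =2568.35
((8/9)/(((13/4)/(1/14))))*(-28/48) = -4/351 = -0.01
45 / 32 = 1.41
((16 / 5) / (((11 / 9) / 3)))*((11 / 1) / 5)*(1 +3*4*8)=41904 / 25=1676.16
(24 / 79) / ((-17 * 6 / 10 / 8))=-320 / 1343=-0.24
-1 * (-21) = 21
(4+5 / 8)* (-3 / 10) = -111 / 80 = -1.39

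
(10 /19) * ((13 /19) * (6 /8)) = 195 /722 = 0.27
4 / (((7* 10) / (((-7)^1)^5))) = -4802 / 5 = -960.40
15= 15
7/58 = 0.12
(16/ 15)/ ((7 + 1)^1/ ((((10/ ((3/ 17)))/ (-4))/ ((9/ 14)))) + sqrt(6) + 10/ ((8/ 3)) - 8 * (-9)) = 455490112/ 32157908841 - 18126080 * sqrt(6)/ 96473726523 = 0.01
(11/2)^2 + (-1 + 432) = 1845/4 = 461.25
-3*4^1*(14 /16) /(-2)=5.25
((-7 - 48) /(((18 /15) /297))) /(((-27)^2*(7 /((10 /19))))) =-1.40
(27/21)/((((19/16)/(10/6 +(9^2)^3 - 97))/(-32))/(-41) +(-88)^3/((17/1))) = -5119689779712/159624030293583233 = -0.00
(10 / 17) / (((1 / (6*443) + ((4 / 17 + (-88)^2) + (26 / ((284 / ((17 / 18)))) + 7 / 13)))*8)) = 18400005 / 1938074441969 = 0.00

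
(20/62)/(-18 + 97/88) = -880/46097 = -0.02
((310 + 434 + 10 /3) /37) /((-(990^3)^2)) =-1121 /52252148291755500000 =-0.00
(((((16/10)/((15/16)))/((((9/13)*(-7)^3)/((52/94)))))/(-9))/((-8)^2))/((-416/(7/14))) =-13/1566961200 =-0.00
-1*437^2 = -190969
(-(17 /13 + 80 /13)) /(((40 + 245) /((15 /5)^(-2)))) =-97 /33345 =-0.00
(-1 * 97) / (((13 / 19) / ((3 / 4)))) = -5529 / 52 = -106.33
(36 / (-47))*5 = -3.83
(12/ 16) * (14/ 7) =3/ 2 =1.50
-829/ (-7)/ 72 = 829/ 504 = 1.64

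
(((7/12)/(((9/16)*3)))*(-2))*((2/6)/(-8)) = 7/243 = 0.03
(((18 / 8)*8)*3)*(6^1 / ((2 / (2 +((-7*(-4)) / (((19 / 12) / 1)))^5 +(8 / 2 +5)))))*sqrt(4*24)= 2775071357667720*sqrt(6) / 2476099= 2745249211.00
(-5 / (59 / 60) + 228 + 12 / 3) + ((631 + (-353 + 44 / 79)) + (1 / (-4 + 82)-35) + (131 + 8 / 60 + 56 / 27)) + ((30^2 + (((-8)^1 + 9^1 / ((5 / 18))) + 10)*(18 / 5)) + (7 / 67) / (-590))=4459956658822 / 2740318425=1627.53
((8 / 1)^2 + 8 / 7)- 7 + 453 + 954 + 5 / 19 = 194899 / 133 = 1465.41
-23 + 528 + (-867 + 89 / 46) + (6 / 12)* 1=-359.57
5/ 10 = 1/ 2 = 0.50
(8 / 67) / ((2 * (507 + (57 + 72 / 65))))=65 / 615261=0.00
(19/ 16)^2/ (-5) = -361/ 1280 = -0.28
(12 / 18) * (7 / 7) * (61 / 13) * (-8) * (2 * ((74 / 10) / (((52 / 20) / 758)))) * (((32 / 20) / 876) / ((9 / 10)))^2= -875932672 / 1969614387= -0.44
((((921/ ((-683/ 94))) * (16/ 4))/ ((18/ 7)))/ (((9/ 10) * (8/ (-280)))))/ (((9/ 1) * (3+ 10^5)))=141404200/ 16597397907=0.01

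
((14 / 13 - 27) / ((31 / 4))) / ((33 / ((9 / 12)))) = -337 / 4433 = -0.08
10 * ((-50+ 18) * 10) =-3200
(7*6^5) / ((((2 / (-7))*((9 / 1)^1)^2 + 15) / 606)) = -76966848 / 19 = -4050886.74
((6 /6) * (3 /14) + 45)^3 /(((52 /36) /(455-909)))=-518178627891 /17836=-29052401.20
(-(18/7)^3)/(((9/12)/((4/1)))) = -31104/343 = -90.68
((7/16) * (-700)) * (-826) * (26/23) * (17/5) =22361885/23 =972255.87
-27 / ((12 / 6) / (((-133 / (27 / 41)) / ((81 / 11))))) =59983 / 162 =370.27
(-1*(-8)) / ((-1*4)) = -2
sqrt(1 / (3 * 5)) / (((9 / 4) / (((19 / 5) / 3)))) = 76 * sqrt(15) / 2025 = 0.15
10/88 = 0.11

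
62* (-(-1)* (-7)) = -434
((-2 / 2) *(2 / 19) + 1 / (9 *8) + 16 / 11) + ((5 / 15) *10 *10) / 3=20857 / 1672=12.47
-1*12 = -12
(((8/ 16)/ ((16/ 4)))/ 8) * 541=541/ 64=8.45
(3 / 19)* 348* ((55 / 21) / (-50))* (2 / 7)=-3828 / 4655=-0.82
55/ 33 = 5/ 3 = 1.67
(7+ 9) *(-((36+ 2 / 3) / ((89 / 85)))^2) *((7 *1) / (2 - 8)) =4895660000 / 213867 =22891.14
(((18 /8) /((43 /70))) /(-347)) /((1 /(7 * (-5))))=11025 /29842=0.37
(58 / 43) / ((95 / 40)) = 464 / 817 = 0.57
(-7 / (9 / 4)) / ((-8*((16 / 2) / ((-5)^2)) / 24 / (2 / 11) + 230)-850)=175 / 34908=0.01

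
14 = 14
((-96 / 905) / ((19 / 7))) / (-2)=336 / 17195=0.02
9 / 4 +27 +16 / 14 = 851 / 28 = 30.39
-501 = -501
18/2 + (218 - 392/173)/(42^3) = 9.00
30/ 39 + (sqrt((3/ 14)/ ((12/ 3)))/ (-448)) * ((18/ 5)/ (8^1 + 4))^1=10/ 13 - 3 * sqrt(42)/ 125440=0.77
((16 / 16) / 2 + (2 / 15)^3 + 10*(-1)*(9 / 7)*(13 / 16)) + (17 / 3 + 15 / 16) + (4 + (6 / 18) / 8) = 265271 / 378000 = 0.70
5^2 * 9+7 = 232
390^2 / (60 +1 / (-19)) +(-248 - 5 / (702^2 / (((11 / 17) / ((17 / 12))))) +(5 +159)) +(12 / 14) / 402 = 13655309086520 / 5566262247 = 2453.23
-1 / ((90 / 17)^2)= -289 / 8100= -0.04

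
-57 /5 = -11.40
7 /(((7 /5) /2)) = 10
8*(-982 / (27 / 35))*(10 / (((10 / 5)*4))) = -343700 / 27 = -12729.63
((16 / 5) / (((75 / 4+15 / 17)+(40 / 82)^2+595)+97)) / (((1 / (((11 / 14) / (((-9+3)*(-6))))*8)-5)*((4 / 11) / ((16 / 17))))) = 6508832 / 406862355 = 0.02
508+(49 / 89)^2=4026269 / 7921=508.30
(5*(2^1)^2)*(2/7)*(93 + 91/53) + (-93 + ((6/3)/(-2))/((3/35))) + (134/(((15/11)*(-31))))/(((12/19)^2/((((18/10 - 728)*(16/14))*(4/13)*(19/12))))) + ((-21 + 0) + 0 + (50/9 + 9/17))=2672589878039/735283575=3634.77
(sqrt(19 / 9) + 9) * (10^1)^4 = 10000 * sqrt(19) / 3 + 90000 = 104529.66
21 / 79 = 0.27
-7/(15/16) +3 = -67/15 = -4.47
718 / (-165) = -718 / 165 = -4.35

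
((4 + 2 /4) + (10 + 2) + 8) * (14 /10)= 343 /10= 34.30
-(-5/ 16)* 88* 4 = 110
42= 42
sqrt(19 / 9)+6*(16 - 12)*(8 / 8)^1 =sqrt(19) / 3+24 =25.45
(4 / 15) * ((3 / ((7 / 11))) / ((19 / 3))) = 132 / 665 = 0.20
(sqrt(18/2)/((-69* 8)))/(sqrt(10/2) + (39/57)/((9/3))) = 741/2957984 - 3249* sqrt(5)/2957984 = -0.00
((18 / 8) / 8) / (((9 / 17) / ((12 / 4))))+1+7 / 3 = 473 / 96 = 4.93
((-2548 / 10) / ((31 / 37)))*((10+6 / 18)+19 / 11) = -18760924 / 5115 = -3667.82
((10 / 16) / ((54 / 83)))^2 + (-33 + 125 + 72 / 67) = 1175326339 / 12503808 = 94.00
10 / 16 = 5 / 8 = 0.62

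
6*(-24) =-144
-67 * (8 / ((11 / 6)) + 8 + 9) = -15745 / 11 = -1431.36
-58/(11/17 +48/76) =-18734/413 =-45.36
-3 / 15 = -1 / 5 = -0.20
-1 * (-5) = 5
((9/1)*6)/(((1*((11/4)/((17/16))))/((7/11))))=13.28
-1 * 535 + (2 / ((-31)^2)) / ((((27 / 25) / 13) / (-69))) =-4642165 / 8649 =-536.73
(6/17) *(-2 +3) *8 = 48/17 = 2.82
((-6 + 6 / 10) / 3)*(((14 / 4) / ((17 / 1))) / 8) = -63 / 1360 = -0.05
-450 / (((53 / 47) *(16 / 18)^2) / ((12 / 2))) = -2569725 / 848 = -3030.34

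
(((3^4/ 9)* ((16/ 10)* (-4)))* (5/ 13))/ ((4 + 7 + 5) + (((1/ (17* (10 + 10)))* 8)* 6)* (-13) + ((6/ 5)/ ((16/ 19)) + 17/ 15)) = -117504/ 88699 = -1.32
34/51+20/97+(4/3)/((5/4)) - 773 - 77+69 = -1133533/1455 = -779.06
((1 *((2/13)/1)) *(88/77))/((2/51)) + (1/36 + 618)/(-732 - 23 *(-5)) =7037837/2021292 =3.48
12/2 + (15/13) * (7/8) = 729/104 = 7.01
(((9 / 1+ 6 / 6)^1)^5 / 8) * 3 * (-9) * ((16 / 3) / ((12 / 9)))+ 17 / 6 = -8099983 / 6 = -1349997.17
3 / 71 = 0.04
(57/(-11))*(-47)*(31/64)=83049/704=117.97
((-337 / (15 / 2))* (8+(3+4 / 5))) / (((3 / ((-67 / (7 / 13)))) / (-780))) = -1801081672 / 105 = -17153158.78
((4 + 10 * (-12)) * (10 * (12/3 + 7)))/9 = -12760/9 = -1417.78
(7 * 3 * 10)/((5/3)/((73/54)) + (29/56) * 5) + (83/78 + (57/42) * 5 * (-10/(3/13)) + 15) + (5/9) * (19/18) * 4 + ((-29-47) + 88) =-9614323193/46068750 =-208.70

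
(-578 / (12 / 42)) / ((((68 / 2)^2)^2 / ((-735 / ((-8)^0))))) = 5145 / 4624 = 1.11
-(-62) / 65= 0.95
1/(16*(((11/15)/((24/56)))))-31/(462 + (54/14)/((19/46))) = -141161/4826976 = -0.03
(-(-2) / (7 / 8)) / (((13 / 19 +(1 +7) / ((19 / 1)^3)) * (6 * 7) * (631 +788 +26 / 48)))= 438976 / 7847760081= 0.00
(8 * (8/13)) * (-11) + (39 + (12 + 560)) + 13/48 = 347641/624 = 557.12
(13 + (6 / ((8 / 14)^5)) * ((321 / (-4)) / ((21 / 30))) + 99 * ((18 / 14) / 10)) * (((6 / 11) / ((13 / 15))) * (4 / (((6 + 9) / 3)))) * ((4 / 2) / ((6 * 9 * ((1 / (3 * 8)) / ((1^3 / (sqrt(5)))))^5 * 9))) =-84558143232 * sqrt(5) / 56875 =-3324444.07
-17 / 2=-8.50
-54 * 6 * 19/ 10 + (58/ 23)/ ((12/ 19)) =-422009/ 690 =-611.61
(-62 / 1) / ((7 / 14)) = -124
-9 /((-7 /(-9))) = -81 /7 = -11.57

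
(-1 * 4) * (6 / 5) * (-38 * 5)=912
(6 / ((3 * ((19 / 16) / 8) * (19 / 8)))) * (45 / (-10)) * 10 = -92160 / 361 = -255.29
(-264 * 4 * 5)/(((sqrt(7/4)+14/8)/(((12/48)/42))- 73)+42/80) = 1871443200/509879- 709632000 * sqrt(7)/509879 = -11.90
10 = 10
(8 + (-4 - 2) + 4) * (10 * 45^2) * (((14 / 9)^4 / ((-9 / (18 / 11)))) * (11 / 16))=-2401000 / 27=-88925.93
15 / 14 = 1.07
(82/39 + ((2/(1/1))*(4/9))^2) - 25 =-23279/1053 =-22.11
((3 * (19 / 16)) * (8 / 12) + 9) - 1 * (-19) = 30.38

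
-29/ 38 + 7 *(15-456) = -117335/ 38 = -3087.76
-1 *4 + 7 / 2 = -1 / 2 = -0.50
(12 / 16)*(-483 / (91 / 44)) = -2277 / 13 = -175.15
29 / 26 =1.12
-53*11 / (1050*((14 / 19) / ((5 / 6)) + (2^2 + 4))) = -11077 / 177240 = -0.06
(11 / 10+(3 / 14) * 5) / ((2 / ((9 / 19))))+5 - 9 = -122 / 35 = -3.49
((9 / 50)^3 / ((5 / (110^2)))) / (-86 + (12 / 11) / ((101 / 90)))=-98000199 / 590412500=-0.17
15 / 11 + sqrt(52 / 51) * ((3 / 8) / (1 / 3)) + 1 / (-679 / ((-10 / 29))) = 3 * sqrt(663) / 68 + 295475 / 216601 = 2.50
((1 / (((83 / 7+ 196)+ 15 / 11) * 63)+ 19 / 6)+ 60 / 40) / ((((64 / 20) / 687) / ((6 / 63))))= 154948499 / 1623888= 95.42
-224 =-224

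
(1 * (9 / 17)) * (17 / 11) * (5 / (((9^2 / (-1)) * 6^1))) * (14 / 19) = -35 / 5643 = -0.01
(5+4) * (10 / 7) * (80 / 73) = 7200 / 511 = 14.09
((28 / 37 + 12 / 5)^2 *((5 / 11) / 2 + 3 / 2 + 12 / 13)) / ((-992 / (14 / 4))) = -14137837 / 151719425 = -0.09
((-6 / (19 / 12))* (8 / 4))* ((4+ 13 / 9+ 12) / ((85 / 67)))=-168304 / 1615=-104.21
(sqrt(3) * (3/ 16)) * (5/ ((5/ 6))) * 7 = 63 * sqrt(3)/ 8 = 13.64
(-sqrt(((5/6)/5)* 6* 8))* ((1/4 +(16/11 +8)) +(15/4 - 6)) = -164* sqrt(2)/11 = -21.08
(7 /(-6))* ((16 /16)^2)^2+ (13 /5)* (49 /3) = 413 /10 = 41.30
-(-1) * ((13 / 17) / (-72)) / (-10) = 0.00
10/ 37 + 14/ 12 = 319/ 222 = 1.44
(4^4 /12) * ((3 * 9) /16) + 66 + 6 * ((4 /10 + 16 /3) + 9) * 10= 986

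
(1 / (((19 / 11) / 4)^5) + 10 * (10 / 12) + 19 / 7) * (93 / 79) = 125168565832 / 1369282747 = 91.41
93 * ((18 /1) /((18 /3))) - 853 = -574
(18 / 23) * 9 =7.04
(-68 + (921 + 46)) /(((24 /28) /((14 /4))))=44051 /12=3670.92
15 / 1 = 15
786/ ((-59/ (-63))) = 49518/ 59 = 839.29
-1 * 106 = -106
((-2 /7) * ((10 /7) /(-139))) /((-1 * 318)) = -10 /1082949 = -0.00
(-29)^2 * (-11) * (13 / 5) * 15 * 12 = -4329468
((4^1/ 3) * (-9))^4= 20736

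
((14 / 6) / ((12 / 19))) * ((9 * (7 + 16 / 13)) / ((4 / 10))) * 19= 12999.47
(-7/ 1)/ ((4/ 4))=-7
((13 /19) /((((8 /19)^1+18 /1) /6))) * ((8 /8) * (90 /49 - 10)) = -624 /343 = -1.82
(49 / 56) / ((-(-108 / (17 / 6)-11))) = 119 / 6680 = 0.02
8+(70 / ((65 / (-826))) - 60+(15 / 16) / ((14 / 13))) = -2739225 / 2912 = -940.67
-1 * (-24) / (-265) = -24 / 265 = -0.09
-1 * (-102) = 102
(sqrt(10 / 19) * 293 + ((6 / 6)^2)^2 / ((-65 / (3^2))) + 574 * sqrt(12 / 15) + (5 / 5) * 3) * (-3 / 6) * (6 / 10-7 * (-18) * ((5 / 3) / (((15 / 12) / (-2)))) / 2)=77841 / 325 + 245241 * sqrt(190) / 190 + 480438 * sqrt(5) / 25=61002.84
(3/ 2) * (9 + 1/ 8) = 13.69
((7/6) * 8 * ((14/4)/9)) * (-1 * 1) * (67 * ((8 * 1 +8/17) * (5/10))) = -52528/51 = -1029.96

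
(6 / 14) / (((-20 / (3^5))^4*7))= 10460353203 / 7840000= 1334.23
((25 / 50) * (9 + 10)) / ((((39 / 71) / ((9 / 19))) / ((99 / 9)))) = 2343 / 26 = 90.12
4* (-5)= -20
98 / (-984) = -49 / 492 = -0.10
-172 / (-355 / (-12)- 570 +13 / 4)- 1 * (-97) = 313663 / 3223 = 97.32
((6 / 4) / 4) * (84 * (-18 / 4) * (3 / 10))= -42.52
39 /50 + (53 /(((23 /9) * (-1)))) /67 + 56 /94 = 3861103 /3621350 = 1.07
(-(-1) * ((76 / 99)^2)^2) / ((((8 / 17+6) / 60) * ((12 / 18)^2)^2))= 70894624 / 4348377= 16.30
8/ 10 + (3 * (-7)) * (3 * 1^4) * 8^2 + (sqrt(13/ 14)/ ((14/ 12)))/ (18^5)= -20156/ 5 + sqrt(182)/ 30862944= -4031.20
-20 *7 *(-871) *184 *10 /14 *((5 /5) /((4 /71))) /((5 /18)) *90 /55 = 1675778661.82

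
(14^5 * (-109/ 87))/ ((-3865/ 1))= 174.34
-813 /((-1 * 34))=813 /34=23.91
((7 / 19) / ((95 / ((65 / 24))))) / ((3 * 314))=91 / 8161488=0.00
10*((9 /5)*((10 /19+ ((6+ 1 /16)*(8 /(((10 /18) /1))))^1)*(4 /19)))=332.82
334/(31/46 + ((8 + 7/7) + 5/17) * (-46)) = -261188/333801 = -0.78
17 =17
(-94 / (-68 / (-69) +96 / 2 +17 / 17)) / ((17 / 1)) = -6486 / 58633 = -0.11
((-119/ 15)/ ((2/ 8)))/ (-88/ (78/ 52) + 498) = -238/ 3295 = -0.07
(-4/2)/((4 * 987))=-1/1974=-0.00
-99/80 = -1.24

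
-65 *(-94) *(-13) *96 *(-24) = 183006720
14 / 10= 7 / 5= 1.40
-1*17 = -17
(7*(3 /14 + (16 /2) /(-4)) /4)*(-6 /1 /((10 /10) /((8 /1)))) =150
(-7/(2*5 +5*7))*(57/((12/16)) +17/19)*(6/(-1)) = 6818/95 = 71.77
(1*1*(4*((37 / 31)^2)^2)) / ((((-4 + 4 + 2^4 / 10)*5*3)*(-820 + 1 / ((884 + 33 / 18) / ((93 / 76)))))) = -189262148585 / 458847126483123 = -0.00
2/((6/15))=5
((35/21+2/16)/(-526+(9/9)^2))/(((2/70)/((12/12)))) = -43/360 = -0.12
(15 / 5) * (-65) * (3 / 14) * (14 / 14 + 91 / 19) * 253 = -8140275 / 133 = -61205.08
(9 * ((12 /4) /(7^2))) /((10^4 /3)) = 81 /490000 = 0.00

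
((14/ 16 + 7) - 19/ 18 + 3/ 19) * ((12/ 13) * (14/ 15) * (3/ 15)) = 1.20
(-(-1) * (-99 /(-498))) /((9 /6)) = 11 /83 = 0.13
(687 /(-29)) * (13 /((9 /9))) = -8931 /29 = -307.97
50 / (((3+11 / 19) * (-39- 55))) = -475 / 3196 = -0.15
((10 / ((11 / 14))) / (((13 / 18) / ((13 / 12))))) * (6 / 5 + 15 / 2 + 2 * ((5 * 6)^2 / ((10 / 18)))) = 62020.64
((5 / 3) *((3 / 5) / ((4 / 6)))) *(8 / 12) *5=5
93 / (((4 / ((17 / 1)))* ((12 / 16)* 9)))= 527 / 9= 58.56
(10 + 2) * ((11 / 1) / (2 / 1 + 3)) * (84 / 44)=50.40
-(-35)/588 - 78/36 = -59/28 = -2.11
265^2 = 70225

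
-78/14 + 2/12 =-227/42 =-5.40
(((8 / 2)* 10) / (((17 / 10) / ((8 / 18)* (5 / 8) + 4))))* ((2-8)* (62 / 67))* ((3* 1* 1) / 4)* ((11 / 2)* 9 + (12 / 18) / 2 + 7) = -23821.10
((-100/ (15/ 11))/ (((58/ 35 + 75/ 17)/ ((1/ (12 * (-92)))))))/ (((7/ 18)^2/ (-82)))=-3450150/ 581371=-5.93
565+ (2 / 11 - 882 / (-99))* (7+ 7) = 7615 / 11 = 692.27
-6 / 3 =-2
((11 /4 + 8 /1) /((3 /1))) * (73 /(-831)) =-3139 /9972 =-0.31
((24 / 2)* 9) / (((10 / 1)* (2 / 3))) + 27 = 43.20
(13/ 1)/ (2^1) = 13/ 2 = 6.50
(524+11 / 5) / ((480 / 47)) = 51.52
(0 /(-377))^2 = 0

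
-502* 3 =-1506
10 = 10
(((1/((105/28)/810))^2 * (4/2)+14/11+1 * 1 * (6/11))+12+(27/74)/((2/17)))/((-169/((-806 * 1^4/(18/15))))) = 23550619555/63492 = 370922.63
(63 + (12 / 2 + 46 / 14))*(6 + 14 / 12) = 10879 / 21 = 518.05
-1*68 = -68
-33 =-33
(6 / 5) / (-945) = -2 / 1575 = -0.00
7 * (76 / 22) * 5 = 1330 / 11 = 120.91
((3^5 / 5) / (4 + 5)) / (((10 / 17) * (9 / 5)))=51 / 10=5.10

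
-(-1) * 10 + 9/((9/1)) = 11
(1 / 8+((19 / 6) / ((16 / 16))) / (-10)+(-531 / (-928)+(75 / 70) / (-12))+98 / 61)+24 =153932399 / 5943840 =25.90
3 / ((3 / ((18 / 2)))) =9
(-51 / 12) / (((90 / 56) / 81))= -1071 / 5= -214.20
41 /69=0.59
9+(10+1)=20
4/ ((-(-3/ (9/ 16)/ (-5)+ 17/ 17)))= -60/ 31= -1.94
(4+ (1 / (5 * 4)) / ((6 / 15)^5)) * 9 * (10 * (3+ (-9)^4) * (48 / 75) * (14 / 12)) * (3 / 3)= 39182157 / 10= 3918215.70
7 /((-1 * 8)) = -7 /8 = -0.88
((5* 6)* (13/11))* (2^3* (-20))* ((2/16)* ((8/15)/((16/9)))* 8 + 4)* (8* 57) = -122353920/11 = -11123083.64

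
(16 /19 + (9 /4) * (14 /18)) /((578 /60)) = 2955 /10982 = 0.27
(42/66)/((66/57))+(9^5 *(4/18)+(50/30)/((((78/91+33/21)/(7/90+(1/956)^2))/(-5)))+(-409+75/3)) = 646583657096513/50759091504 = 12738.28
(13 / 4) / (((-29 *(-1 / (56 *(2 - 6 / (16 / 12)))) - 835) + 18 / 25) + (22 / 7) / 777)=-135975 / 34913489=-0.00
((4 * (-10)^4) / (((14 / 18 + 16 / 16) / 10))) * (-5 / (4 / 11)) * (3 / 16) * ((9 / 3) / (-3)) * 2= 4640625 / 4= 1160156.25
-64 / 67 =-0.96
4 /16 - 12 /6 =-7 /4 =-1.75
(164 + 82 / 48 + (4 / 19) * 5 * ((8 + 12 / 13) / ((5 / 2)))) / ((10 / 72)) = 3013773 / 2470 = 1220.15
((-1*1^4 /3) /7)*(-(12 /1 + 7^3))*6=710 /7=101.43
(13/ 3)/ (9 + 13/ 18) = 78/ 175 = 0.45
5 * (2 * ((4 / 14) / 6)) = 10 / 21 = 0.48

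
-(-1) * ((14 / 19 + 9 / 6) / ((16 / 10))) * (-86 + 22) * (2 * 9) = -30600 / 19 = -1610.53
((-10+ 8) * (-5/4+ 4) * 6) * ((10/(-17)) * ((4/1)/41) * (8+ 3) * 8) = 116160/697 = 166.66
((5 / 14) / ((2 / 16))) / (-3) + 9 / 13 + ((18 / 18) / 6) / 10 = -443 / 1820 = -0.24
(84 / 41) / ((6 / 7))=98 / 41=2.39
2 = 2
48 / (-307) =-48 / 307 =-0.16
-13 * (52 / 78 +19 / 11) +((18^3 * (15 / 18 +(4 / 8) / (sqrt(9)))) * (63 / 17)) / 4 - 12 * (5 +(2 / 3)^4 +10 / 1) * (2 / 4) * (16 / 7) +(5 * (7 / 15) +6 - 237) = 174416479 / 35343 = 4934.97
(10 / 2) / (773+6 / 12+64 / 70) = 350 / 54209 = 0.01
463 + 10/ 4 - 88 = 755/ 2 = 377.50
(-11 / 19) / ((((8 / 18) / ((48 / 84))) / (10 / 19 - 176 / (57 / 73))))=422994 / 2527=167.39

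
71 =71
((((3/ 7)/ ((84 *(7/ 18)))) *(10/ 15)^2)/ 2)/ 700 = 1/ 240100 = 0.00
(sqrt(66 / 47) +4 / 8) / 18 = 1 / 36 +sqrt(3102) / 846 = 0.09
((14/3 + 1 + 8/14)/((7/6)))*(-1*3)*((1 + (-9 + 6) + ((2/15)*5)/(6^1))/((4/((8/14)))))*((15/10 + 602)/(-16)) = -2687989/16464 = -163.26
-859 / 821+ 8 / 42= -14755 / 17241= -0.86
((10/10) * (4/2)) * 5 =10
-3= -3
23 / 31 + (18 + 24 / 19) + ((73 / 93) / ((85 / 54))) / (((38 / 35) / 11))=250900 / 10013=25.06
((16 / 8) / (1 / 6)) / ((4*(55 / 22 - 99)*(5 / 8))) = -48 / 965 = -0.05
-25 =-25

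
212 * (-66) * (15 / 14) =-104940 / 7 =-14991.43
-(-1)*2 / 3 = 2 / 3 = 0.67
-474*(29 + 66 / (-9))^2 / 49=-667550 / 147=-4541.16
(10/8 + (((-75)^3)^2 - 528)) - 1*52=711914060185/4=177978515046.25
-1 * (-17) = 17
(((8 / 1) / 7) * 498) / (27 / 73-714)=-96944 / 121555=-0.80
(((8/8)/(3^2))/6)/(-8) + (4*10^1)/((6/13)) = 37439/432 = 86.66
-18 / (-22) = 9 / 11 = 0.82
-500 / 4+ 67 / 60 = -7433 / 60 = -123.88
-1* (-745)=745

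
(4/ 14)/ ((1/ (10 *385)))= 1100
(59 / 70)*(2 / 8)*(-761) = -44899 / 280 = -160.35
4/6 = 2/3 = 0.67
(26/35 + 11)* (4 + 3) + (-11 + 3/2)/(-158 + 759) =493927/6010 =82.18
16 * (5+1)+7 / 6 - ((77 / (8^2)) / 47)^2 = 2637492869 / 27144192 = 97.17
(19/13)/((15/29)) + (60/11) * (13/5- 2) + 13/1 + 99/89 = 3858329/190905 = 20.21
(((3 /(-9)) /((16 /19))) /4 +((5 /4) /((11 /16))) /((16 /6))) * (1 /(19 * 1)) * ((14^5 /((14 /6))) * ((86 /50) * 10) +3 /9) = 73205074763 /601920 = 121619.28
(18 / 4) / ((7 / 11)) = 99 / 14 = 7.07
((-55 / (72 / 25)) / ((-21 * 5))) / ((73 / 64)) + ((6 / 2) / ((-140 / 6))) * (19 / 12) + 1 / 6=0.12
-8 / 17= -0.47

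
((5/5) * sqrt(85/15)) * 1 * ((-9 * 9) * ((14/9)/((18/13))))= -91 * sqrt(51)/3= -216.62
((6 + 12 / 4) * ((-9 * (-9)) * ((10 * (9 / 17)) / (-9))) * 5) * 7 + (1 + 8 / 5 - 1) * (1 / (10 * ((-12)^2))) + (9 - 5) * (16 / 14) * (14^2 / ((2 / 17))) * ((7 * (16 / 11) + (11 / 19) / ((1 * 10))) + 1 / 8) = 204425223433 / 3197700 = 63928.83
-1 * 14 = -14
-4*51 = -204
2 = 2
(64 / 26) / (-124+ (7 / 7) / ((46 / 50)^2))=-16928 / 844623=-0.02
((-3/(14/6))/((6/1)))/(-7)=3/98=0.03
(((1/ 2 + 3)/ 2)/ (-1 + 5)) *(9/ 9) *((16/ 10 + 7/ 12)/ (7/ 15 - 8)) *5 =-4585/ 7232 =-0.63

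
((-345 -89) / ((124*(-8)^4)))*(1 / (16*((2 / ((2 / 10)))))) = -7 / 1310720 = -0.00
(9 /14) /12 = 3 /56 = 0.05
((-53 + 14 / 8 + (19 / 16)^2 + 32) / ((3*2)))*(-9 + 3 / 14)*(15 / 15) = 187247 / 7168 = 26.12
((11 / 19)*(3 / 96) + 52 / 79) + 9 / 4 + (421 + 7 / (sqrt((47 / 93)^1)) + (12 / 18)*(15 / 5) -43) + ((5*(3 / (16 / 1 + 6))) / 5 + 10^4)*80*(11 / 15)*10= 7*sqrt(4371) / 47 + 845429905831 / 144096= 5867139.44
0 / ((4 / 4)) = 0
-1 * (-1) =1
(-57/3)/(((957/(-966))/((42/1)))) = 256956/319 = 805.50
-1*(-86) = 86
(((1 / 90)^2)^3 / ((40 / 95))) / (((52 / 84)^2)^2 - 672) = -0.00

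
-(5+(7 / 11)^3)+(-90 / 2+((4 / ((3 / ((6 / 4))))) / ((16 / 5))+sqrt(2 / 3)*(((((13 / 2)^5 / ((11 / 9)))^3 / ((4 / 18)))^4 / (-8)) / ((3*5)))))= -1413314387221070078088290088236771193473266045953037716291516058331952772760718249*sqrt(6) / 2315751402361599794041425693245440-528489 / 10648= -1494935549340686755517406000000000000000000000000.00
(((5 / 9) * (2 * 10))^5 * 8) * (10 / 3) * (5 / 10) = 400000000000 / 177147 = 2258011.71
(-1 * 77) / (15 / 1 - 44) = 77 / 29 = 2.66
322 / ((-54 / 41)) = -6601 / 27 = -244.48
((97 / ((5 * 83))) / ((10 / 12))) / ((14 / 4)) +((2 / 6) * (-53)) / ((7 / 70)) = -7694758 / 43575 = -176.59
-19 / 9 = -2.11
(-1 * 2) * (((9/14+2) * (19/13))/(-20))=703/1820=0.39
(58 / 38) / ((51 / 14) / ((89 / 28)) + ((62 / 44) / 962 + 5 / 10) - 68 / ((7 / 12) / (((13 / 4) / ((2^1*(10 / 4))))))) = -1911849940 / 92846950723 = -0.02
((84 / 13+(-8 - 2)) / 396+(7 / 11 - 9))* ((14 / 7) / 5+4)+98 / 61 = -1257281 / 35685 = -35.23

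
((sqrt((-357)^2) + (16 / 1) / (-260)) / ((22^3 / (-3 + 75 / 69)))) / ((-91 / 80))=0.06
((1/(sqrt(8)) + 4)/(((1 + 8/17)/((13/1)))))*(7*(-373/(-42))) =82433*sqrt(2)/600 + 164866/75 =2392.51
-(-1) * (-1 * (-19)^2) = -361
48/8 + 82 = 88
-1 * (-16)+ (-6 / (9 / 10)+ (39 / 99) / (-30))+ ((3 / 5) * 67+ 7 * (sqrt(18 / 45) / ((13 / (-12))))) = 9805 / 198- 84 * sqrt(10) / 65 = 45.43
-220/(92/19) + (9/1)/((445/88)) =-446809/10235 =-43.66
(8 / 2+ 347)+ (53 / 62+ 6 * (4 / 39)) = 284091 / 806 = 352.47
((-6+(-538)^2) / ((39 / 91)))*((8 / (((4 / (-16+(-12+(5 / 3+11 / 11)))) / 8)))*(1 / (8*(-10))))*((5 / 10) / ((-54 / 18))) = -570300.06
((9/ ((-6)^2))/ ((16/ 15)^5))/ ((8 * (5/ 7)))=1063125/ 33554432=0.03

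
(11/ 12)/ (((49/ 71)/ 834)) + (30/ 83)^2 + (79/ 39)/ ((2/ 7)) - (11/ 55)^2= 366946411646/ 329121975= 1114.93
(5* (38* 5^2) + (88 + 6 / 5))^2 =585446416 / 25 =23417856.64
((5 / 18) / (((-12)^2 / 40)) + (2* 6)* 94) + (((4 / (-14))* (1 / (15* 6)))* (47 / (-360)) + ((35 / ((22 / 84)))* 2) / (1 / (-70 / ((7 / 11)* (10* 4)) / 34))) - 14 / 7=2129177849 / 1927800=1104.46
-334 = -334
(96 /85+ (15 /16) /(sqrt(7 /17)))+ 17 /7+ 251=256.02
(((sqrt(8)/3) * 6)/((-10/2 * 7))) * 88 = -352 * sqrt(2)/35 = -14.22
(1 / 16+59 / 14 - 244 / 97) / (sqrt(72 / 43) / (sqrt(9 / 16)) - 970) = -0.00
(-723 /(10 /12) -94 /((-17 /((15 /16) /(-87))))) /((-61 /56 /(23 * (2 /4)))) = 9160.21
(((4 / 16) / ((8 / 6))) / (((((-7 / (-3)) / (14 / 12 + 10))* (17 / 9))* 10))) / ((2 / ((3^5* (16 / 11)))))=439587 / 52360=8.40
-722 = -722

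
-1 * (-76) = 76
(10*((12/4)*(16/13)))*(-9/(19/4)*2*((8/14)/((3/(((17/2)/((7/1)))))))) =-391680/12103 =-32.36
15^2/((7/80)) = 18000/7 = 2571.43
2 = 2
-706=-706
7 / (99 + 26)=7 / 125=0.06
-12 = -12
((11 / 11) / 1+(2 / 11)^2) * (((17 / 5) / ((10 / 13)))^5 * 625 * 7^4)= 1265766299207501 / 484000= 2615219626.46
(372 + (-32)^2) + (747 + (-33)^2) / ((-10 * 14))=48401 / 35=1382.89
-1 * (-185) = 185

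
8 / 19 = 0.42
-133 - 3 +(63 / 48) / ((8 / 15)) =-17093 / 128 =-133.54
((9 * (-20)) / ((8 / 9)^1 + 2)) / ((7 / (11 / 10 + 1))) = -243 / 13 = -18.69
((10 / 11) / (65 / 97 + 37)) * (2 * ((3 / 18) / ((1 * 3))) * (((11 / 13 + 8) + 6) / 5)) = 18721 / 2351349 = 0.01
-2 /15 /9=-2 /135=-0.01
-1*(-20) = 20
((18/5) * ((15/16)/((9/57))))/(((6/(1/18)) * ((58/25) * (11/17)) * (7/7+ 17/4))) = 8075/321552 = 0.03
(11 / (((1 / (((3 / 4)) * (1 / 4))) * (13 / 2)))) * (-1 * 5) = -165 / 104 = -1.59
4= 4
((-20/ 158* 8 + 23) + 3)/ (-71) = -1974/ 5609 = -0.35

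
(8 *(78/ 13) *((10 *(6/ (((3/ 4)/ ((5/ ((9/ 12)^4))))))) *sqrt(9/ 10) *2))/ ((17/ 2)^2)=1310720 *sqrt(10)/ 2601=1593.56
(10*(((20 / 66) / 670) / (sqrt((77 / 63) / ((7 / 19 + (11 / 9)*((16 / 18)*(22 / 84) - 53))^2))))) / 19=20724500*sqrt(11) / 4978192527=0.01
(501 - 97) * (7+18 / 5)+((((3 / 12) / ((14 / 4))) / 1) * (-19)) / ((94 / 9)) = 28177337 / 6580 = 4282.27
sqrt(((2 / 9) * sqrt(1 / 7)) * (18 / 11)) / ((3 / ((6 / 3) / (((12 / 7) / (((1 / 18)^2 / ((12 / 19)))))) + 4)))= 8495 * sqrt(11) * 7^(3 / 4) / 244944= 0.50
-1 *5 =-5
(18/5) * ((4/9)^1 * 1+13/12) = 11/2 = 5.50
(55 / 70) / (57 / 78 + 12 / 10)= 715 / 1757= 0.41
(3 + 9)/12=1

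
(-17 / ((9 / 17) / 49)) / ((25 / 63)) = -99127 / 25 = -3965.08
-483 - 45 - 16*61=-1504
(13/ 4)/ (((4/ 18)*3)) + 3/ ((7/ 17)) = 681/ 56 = 12.16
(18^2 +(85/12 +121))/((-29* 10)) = -1085/696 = -1.56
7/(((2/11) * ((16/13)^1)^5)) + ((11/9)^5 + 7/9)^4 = 4196393922951588562208597273/25496472432792156348874752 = 164.59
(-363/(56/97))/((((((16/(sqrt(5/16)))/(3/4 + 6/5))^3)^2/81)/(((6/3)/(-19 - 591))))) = 10035777412054251/600949075277250560000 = 0.00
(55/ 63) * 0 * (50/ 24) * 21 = 0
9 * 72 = 648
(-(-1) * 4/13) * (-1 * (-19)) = 76/13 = 5.85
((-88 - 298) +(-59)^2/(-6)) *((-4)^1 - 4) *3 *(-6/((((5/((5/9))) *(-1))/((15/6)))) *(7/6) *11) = 4463690/9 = 495965.56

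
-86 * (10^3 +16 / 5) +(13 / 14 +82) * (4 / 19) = -57361398 / 665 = -86257.74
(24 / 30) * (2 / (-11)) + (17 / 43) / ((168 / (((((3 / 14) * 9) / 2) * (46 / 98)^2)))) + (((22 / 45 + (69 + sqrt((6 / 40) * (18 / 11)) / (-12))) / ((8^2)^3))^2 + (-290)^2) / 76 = 20837390610719044756172842501 / 18832926994748371736985600-3127 * sqrt(330) / 51704534296166400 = 1106.43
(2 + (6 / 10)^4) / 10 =1331 / 6250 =0.21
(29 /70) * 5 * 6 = 87 /7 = 12.43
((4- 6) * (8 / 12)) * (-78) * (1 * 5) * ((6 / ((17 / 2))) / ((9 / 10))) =20800 / 51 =407.84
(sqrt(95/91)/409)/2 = sqrt(8645)/74438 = 0.00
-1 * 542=-542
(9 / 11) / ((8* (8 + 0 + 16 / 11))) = 9 / 832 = 0.01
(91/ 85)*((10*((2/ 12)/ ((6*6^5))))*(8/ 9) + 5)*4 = 14329315/ 669222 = 21.41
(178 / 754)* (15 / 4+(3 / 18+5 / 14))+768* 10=7681.01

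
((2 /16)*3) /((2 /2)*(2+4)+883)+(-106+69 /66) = -8210771 /78232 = -104.95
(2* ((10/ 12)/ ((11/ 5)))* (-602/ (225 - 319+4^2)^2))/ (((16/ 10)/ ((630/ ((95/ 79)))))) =-20806625/ 847704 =-24.54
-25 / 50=-1 / 2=-0.50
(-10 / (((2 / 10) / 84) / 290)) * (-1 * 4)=4872000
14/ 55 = 0.25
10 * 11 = 110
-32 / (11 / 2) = -64 / 11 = -5.82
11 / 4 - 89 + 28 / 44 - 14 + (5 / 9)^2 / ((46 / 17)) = -8156179 / 81972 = -99.50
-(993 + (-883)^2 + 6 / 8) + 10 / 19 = -59331849 / 76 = -780682.22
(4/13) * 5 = 20/13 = 1.54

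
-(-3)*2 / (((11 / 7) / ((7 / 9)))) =98 / 33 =2.97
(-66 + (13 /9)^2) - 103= -13520 /81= -166.91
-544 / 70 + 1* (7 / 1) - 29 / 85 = -662 / 595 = -1.11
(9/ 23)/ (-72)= -1/ 184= -0.01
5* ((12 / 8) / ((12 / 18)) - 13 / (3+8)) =235 / 44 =5.34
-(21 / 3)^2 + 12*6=23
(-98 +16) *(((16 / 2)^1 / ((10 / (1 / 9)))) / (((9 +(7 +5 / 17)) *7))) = -5576 / 87255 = -0.06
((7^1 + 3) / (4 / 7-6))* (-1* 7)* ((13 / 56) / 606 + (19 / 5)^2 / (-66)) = -14267687 / 5066160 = -2.82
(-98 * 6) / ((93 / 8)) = -1568 / 31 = -50.58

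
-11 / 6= -1.83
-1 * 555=-555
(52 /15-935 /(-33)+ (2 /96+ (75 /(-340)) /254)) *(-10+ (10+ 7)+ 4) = 181366163 /518160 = 350.02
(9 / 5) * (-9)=-81 / 5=-16.20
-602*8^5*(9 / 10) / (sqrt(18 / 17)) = -14794752*sqrt(34) / 5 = -17253497.44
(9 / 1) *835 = 7515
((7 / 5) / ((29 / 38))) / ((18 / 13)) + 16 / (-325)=108209 / 84825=1.28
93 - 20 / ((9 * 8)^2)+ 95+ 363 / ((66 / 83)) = 835267 / 1296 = 644.50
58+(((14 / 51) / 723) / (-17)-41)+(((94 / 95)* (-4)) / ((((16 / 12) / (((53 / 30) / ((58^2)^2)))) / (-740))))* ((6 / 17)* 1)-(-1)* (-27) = -842361871655987 / 84237018570990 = -10.00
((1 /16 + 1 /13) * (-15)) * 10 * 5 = -10875 /104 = -104.57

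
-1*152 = -152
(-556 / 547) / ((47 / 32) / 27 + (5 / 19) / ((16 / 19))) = -480384 / 173399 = -2.77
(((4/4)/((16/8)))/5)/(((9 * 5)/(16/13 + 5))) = 9/650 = 0.01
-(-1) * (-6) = -6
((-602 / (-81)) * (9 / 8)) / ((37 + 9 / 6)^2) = 43 / 7623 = 0.01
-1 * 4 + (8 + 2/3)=14/3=4.67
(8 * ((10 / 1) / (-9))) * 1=-80 / 9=-8.89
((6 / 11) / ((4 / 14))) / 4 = 21 / 44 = 0.48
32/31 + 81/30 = 1157/310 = 3.73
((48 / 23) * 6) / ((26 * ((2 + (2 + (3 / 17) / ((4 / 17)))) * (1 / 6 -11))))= -0.01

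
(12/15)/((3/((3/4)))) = 1/5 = 0.20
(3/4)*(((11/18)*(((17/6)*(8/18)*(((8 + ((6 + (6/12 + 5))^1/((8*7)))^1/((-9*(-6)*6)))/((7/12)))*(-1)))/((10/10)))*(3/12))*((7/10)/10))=-54291149/391910400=-0.14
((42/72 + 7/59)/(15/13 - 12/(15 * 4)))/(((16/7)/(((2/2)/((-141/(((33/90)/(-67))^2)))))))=-5472467/80017716395520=-0.00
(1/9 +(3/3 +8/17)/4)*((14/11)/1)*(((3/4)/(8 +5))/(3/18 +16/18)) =0.03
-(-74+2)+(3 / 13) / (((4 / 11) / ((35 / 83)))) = 311907 / 4316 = 72.27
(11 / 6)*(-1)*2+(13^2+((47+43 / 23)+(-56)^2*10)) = 2178620 / 69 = 31574.20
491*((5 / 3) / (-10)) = -491 / 6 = -81.83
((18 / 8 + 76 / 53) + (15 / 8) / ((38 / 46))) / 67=47963 / 539752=0.09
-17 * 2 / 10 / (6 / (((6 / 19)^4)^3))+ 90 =995991707412222498 / 11066574595330805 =90.00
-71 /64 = -1.11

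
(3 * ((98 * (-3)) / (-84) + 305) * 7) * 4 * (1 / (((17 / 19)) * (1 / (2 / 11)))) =984732 / 187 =5265.95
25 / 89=0.28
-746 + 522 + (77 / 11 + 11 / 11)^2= -160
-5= -5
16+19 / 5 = 99 / 5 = 19.80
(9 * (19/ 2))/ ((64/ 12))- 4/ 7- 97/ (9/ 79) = -1685345/ 2016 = -835.98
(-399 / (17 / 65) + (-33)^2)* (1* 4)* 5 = -148440 / 17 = -8731.76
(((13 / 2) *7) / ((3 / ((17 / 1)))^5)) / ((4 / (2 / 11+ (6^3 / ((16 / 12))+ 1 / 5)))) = 384649200299 / 35640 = 10792626.27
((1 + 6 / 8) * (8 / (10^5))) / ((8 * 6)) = 7 / 2400000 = 0.00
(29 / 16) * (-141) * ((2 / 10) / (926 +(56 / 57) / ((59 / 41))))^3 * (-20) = 0.00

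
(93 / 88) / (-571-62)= -31 / 18568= -0.00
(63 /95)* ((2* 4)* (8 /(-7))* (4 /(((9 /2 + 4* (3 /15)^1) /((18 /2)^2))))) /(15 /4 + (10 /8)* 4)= -1492992 /35245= -42.36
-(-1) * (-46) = -46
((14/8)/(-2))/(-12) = 7/96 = 0.07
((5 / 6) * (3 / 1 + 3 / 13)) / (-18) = -35 / 234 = -0.15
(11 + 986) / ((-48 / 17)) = -353.10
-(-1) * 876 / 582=146 / 97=1.51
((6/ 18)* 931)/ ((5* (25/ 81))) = 25137/ 125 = 201.10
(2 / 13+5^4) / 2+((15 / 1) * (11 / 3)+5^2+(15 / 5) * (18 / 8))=20765 / 52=399.33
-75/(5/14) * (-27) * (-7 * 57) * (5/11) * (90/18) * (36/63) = -32319000/11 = -2938090.91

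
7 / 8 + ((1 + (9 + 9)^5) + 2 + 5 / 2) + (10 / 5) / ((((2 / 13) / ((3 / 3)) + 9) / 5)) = 1798875845 / 952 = 1889575.47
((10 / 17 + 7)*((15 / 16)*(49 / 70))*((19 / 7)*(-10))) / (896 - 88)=-0.17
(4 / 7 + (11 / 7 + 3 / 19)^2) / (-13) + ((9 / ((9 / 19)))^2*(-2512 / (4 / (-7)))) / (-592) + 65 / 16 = -364415895043 / 136134544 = -2676.88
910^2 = 828100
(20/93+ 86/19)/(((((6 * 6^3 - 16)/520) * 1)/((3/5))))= 54457/47120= 1.16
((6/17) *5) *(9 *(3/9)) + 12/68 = 93/17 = 5.47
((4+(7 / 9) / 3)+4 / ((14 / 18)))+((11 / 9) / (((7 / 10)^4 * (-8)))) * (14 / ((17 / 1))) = 1397741 / 157437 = 8.88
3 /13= 0.23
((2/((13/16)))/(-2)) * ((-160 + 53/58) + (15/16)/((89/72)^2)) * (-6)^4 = 58064936832/229709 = 252776.06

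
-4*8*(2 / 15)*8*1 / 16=-32 / 15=-2.13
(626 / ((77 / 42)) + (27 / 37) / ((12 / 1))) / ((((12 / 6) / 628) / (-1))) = -87289959 / 814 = -107235.82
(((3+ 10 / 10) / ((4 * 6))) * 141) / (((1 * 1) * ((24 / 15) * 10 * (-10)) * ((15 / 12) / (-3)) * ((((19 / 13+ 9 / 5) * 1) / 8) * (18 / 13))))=7943 / 12720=0.62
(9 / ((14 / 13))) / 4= 117 / 56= 2.09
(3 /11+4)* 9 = 423 /11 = 38.45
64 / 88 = 8 / 11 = 0.73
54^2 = 2916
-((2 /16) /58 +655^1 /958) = -152439 /222256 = -0.69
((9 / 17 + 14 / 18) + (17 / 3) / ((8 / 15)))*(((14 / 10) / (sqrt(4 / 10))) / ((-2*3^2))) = -20447*sqrt(10) / 44064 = -1.47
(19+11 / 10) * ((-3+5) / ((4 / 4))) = 201 / 5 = 40.20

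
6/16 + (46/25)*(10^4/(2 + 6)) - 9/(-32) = 73621/32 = 2300.66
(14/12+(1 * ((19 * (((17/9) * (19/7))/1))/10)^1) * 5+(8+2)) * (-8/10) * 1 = -47.90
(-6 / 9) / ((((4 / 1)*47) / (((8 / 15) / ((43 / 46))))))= -184 / 90945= -0.00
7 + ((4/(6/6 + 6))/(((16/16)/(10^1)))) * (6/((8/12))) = 409/7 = 58.43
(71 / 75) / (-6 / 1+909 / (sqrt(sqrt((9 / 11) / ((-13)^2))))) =568 / 391732778050875+28684 *11^(1 / 4) *sqrt(39) / 391732778050875+18831046 *sqrt(11) / 130577592683625+950967823 *11^(3 / 4) *sqrt(39) / 130577592683625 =0.00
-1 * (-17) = 17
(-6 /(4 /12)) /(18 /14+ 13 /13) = -63 /8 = -7.88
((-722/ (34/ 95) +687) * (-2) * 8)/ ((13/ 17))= 27835.08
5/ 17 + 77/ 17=82/ 17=4.82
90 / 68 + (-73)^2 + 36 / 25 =4531999 / 850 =5331.76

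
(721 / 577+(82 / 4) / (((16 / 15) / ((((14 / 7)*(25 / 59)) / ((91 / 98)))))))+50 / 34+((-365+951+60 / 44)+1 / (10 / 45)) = 612.12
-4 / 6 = -0.67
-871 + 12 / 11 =-9569 / 11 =-869.91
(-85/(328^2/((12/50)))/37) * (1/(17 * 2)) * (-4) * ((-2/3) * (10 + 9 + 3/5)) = -49/6219700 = -0.00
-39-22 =-61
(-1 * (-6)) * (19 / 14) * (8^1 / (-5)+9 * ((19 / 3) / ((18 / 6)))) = 4959 / 35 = 141.69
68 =68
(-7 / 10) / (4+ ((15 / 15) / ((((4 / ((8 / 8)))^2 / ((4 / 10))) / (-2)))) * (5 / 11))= -22 / 125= -0.18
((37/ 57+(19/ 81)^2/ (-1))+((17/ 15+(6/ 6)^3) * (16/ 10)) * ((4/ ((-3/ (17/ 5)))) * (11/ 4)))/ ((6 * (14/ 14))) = -6.99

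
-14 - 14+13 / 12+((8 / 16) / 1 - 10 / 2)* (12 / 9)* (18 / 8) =-485 / 12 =-40.42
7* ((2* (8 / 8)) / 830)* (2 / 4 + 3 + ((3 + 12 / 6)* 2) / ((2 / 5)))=0.48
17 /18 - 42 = -739 /18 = -41.06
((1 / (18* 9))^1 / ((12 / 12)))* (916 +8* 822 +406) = 3949 / 81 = 48.75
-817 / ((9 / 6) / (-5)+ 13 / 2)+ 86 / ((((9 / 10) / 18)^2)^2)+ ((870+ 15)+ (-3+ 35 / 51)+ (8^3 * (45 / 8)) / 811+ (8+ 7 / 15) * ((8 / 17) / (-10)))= 441097875378172 / 32054775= 13760754.06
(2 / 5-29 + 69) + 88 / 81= 16802 / 405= 41.49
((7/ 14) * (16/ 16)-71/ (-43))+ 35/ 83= 18365/ 7138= 2.57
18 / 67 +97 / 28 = 7003 / 1876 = 3.73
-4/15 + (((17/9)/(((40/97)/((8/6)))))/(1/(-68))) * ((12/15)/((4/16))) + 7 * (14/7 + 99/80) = -14111021/10800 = -1306.58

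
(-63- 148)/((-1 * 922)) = 211/922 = 0.23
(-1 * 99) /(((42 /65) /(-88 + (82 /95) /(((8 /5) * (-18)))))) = 86103875 /6384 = 13487.45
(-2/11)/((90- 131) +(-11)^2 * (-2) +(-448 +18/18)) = 1/4015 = 0.00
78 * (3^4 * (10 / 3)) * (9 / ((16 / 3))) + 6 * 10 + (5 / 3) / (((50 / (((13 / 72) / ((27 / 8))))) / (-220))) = 103804811 / 2916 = 35598.36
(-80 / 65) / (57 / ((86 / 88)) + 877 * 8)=-172 / 988637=-0.00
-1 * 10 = -10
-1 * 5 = -5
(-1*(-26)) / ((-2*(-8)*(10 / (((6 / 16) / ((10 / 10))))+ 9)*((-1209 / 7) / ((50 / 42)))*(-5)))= 5 / 79608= 0.00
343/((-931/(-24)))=168/19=8.84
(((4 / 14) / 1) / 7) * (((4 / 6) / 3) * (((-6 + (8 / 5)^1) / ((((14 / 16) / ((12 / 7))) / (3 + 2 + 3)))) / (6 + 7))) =-22528 / 468195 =-0.05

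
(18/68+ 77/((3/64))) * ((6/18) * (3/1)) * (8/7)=670316/357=1877.64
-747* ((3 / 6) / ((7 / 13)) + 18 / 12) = -1814.14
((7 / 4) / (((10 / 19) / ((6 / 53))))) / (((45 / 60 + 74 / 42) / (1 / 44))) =8379 / 2460260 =0.00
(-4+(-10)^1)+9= -5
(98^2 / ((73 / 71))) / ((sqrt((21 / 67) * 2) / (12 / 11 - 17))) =-8523550 * sqrt(2814) / 2409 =-187692.00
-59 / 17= -3.47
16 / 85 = 0.19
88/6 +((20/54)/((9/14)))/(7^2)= 24968/1701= 14.68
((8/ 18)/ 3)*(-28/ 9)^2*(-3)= -3136/ 729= -4.30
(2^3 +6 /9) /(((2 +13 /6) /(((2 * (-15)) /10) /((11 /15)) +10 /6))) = -832 /165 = -5.04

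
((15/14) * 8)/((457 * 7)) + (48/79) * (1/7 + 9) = 9832068/1769047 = 5.56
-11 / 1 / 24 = -11 / 24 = -0.46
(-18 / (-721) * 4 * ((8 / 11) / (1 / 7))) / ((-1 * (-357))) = 192 / 134827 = 0.00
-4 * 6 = -24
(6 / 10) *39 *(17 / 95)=1989 / 475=4.19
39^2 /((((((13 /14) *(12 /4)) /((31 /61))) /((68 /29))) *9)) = 72.29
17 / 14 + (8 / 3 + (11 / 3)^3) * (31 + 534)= 11098189 / 378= 29360.29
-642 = -642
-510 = -510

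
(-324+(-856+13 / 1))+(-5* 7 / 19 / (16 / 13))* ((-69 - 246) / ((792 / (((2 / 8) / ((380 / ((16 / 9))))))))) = -5338545679 / 4574592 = -1167.00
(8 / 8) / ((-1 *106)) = -1 / 106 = -0.01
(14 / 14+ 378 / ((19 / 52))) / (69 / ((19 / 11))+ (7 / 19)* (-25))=19675 / 584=33.69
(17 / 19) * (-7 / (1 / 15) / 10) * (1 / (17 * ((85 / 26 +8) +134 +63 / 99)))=-3003 / 792851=-0.00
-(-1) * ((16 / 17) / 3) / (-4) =-4 / 51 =-0.08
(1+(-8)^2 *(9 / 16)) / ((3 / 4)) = 49.33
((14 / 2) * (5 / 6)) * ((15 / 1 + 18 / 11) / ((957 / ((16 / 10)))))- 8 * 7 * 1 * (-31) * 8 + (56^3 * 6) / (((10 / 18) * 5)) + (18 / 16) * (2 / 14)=5795181253343 / 14737800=393218.88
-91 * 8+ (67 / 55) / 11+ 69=-398628 / 605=-658.89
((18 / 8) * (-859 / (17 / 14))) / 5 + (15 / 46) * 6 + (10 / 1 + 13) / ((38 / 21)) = -11279757 / 37145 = -303.67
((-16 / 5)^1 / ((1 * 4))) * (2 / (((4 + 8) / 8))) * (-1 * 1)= 16 / 15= 1.07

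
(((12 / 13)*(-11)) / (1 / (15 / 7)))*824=-1631520 / 91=-17928.79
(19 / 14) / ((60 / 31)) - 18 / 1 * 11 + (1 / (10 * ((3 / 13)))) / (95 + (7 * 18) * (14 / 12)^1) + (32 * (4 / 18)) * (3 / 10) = -19836437 / 101640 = -195.16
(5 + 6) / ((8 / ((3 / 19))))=33 / 152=0.22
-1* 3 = -3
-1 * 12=-12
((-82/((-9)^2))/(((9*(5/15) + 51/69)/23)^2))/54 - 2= -43823585/16175052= -2.71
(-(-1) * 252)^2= 63504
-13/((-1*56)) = 13/56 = 0.23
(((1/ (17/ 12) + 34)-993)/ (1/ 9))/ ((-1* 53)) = 146619/ 901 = 162.73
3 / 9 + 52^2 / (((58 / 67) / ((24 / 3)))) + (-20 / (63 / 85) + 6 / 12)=91213117 / 3654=24962.54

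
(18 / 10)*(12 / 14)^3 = 1.13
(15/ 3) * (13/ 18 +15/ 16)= 1195/ 144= 8.30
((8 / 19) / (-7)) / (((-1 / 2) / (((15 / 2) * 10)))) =1200 / 133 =9.02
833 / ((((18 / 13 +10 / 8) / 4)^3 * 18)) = 161.96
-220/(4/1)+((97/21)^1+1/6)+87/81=-18575/378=-49.14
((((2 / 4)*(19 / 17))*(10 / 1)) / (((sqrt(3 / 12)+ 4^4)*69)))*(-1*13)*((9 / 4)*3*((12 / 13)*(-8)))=80 / 391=0.20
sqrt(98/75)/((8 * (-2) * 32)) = -7 * sqrt(6)/7680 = -0.00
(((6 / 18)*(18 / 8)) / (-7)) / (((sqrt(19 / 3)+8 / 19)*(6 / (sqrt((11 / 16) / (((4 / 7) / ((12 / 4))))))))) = -1083*sqrt(1463) / 2986816+57*sqrt(231) / 373352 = -0.01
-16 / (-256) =0.06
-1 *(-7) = 7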